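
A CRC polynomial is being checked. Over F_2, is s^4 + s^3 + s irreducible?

Write f(s) = s^4 + s^3 + s.
Check for roots in F_2: f(0) = 0 → root; f(1) = 1.
f(0) = 0, so (s) divides f(s); f is reducible.

No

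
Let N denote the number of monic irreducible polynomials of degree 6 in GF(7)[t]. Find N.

Gauss's count: N_{7}(6) = (1/6) Σ_{d|6} μ(6/d)·7^d.
Divisors of 6: 1, 2, 3, 6; μ(6/d) for each: 1, -1, -1, 1.
Σ = 7^1 − 7^2 − 7^3 + 7^6 = 117264.
N = 117264/6 = 19544.

19544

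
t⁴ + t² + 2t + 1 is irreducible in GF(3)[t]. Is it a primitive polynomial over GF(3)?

Write f(t) = t⁴ + t² + 2t + 1.
|GF(3^4)^×| = 3^4 − 1 = 80. Prime factorization: 80 = 2^4·5.
f is primitive ⇔ t has order 80 in GF(3)[t]/(f), i.e. t^(80/q) ≠ 1 for each prime q | 80.
t^(40) mod f = 1
t^(16) mod f = 2t³ + 2.
Since t^(40) = 1, the order of t divides 40 < 80; not primitive.

No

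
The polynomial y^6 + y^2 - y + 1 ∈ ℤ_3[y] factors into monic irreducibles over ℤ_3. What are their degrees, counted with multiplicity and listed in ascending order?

6

Write h(y) = y^6 + y^2 - y + 1.
Roots in ℤ_3: h(0) = 1; h(1) = 2; h(2) = 1.
Complete factorization: h(y) = (y^6 + y^2 - y + 1).
Factor degrees with multiplicity: 6 = 6.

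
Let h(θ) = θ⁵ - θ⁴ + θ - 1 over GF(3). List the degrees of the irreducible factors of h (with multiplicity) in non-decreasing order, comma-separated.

Roots in GF(3): h(0) = 2; h(1) = 0 → root; h(2) = 2.
Linear factors from roots: (θ - 1).
Complete factorization: h(θ) = (θ - 1)·(θ² + θ - 1)·(θ² - θ - 1).
Factor degrees with multiplicity: 1 + 2 + 2 = 5.

1, 2, 2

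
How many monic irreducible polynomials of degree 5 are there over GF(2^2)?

204

The number of monic irreducibles of degree 5 over GF(4) is (1/5)·Σ_{d∣5} μ(5/d) 4^d.
Divisors of 5: 1, 5; μ(5/d) for each: -1, 1.
Σ = − 4^1 + 4^5 = 1020.
N = 1020/5 = 204.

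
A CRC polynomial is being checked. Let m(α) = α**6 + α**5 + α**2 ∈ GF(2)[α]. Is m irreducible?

No

Check for roots in GF(2): m(0) = 0 → root; m(1) = 1.
m(0) = 0, so (α) divides m(α); m is reducible.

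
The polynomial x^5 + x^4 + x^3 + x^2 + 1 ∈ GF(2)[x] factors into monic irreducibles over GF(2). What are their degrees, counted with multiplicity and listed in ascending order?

5

Write g(x) = x^5 + x^4 + x^3 + x^2 + 1.
Roots in GF(2): g(0) = 1; g(1) = 1.
Complete factorization: g(x) = (x^5 + x^4 + x^3 + x^2 + 1).
Factor degrees with multiplicity: 5 = 5.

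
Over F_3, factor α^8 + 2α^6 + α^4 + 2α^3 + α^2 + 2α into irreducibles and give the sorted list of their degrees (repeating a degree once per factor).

1, 1, 3, 3

Write f(α) = α^8 + 2α^6 + α^4 + 2α^3 + α^2 + 2α.
Roots in F_3: f(0) = 0 → root; f(1) = 0 → root; f(2) = 1.
Linear factors from roots: (α), (α + 2).
Complete factorization: f(α) = (α)·(α + 2)·(α^3 + 2α + 2)·(α^3 + α^2 + α + 2).
Factor degrees with multiplicity: 1 + 1 + 3 + 3 = 8.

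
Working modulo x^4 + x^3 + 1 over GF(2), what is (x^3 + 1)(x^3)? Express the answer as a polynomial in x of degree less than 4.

x^2 + x + 1

Multiply in GF(2)[x]: (x^3 + 1)·(x^3) = x^6 + x^3.
Reduce using x^4 ≡ x^3 + 1 (mod x^4 + x^3 + 1).
Reduced: x^2 + x + 1.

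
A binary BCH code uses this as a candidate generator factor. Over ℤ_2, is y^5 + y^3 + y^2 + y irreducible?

No

Write P(y) = y^5 + y^3 + y^2 + y.
Check for roots in ℤ_2: P(0) = 0 → root; P(1) = 0 → root.
P(0) = 0, so (y) divides P(y); P is reducible.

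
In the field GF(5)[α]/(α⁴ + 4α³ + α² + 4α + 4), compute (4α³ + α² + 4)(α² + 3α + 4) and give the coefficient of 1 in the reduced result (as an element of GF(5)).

Multiply in GF(5)[α]: (4α³ + α² + 4)·(α² + 3α + 4) = 4α⁵ + 3α⁴ + 4α³ + 3α² + 2α + 1.
Reduce using α⁴ ≡ α³ + 4α² + α + 1 (mod α⁴ + 4α³ + α² + 4α + 4).
Reduced: 2α³ + 3α + 3.

3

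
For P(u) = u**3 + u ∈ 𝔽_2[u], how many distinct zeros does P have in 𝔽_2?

Evaluate at each of the 2 elements of 𝔽_2:
P(0) = 0 → root; P(1) = 0 → root.
Roots: {0, 1}.

2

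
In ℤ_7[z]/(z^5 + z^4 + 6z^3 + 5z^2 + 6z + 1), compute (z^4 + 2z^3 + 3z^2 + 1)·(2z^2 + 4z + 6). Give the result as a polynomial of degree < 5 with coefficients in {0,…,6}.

2z^4 + 6z^3 + 6z^2 + z

Multiply in ℤ_7[z]: (z^4 + 2z^3 + 3z^2 + 1)·(2z^2 + 4z + 6) = 2z^6 + z^5 + 6z^4 + 3z^3 + 6z^2 + 4z + 6.
Reduce using z^5 ≡ 6z^4 + z^3 + 2z^2 + z + 6 (mod z^5 + z^4 + 6z^3 + 5z^2 + 6z + 1).
Reduced: 2z^4 + 6z^3 + 6z^2 + z.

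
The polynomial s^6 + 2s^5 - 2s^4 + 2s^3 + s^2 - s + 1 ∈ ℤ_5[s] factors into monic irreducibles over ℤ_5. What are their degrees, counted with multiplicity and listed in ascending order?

1, 1, 1, 3

Write h(s) = s^6 + 2s^5 - 2s^4 + 2s^3 + s^2 - s + 1.
Roots in ℤ_5: h(0) = 1; h(1) = 4; h(2) = 0 → root; h(3) = 4; h(4) = 3.
Linear factors from roots: (s - 2).
Complete factorization: h(s) = (s - 2)^3·(s^3 - 2s^2 - s - 2).
Factor degrees with multiplicity: 1 + 1 + 1 + 3 = 6.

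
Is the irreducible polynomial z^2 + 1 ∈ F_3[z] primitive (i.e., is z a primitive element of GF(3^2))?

No

Write f(z) = z^2 + 1.
|GF(3^2)^×| = 3^2 − 1 = 8. Prime factorization: 8 = 2^3.
f is primitive ⇔ z has order 8 in GF(3)[z]/(f), i.e. z^(8/q) ≠ 1 for each prime q | 8.
z^(4) mod f = 1
Since z^(4) = 1, the order of z divides 4 < 8; not primitive.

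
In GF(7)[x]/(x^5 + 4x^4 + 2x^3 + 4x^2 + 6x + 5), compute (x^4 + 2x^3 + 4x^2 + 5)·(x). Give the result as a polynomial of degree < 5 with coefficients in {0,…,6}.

5x^4 + 2x^3 + 3x^2 + 6x + 2

Multiply in GF(7)[x]: (x^4 + 2x^3 + 4x^2 + 5)·(x) = x^5 + 2x^4 + 4x^3 + 5x.
Reduce using x^5 ≡ 3x^4 + 5x^3 + 3x^2 + x + 2 (mod x^5 + 4x^4 + 2x^3 + 4x^2 + 6x + 5).
Reduced: 5x^4 + 2x^3 + 3x^2 + 6x + 2.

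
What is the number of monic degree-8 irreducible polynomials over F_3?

By the necklace-counting formula, N_3(8) = (1/8) Σ_{d|8} μ(8/d)·3^d.
Divisors of 8: 1, 2, 4, 8; μ(8/d) for each: 0, 0, -1, 1.
Σ = − 3^4 + 3^8 = 6480.
N = 6480/8 = 810.

810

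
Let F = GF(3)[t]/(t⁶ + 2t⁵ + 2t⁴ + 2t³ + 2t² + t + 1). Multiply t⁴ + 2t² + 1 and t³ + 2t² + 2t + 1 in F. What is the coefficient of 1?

Multiply in GF(3)[t]: (t⁴ + 2t² + 1)·(t³ + 2t² + 2t + 1) = t⁷ + 2t⁶ + t⁵ + 2t⁴ + 2t³ + t² + 2t + 1.
Reduce using t⁶ ≡ t⁵ + t⁴ + t³ + t² + 2t + 2 (mod t⁶ + 2t⁵ + 2t⁴ + 2t³ + 2t² + t + 1).
Reduced: 2t⁵ + t + 1.

1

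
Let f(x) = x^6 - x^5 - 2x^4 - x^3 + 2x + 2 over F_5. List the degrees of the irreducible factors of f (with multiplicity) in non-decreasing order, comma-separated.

Roots in F_5: f(0) = 2; f(1) = 1; f(2) = 3; f(3) = 0 → root; f(4) = 1.
Linear factors from roots: (x + 2).
Complete factorization: f(x) = (x + 2)·(x^2 - 2x - 2)·(x^3 - x^2 - x + 2).
Factor degrees with multiplicity: 1 + 2 + 3 = 6.

1, 2, 3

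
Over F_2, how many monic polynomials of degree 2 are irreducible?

By the necklace-counting formula, N_2(2) = (1/2) Σ_{d|2} μ(2/d)·2^d.
Divisors of 2: 1, 2; μ(2/d) for each: -1, 1.
Σ = − 2^1 + 2^2 = 2.
N = 2/2 = 1.

1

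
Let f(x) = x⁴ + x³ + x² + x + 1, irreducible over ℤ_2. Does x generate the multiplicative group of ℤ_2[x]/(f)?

|GF(2^4)^×| = 2^4 − 1 = 15. Prime factorization: 15 = 3·5.
f is primitive ⇔ x has order 15 in GF(2)[x]/(f), i.e. x^(15/q) ≠ 1 for each prime q | 15.
x^(5) mod f = 1
x^(3) mod f = x³.
Since x^(5) = 1, the order of x divides 5 < 15; not primitive.

No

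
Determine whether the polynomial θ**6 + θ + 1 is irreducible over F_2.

Yes

Write f(θ) = θ**6 + θ + 1.
Check for roots in F_2: f(0) = 1; f(1) = 1.
No roots, so no linear factors.
Monic irreducibles of degree 2 over GF(2): θ**2 + θ + 1.
None of them divide f (all give nonzero remainder).
Monic irreducibles of degree 3 over GF(2): θ**3 + θ + 1, θ**3 + θ**2 + 1.
None of them divide f (all give nonzero remainder).
No irreducible factor of degree ≤ 3 exists, so f is irreducible over GF(2).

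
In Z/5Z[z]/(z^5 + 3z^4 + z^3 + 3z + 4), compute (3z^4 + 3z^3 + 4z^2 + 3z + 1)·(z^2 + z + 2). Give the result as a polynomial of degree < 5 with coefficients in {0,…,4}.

4z^4 + z^3 + 3z^2 + 4z + 4

Multiply in Z/5Z[z]: (3z^4 + 3z^3 + 4z^2 + 3z + 1)·(z^2 + z + 2) = 3z^6 + z^5 + 3z^4 + 3z^3 + 2z^2 + 2z + 2.
Reduce using z^5 ≡ 2z^4 + 4z^3 + 2z + 1 (mod z^5 + 3z^4 + z^3 + 3z + 4).
Reduced: 4z^4 + z^3 + 3z^2 + 4z + 4.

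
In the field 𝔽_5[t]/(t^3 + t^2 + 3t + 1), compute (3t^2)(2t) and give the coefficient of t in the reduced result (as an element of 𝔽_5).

2

Multiply in 𝔽_5[t]: (3t^2)·(2t) = t^3.
Reduce using t^3 ≡ 4t^2 + 2t + 4 (mod t^3 + t^2 + 3t + 1).
Reduced: 4t^2 + 2t + 4.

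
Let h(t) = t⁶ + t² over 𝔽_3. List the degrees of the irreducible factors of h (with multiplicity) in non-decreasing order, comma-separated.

Roots in 𝔽_3: h(0) = 0 → root; h(1) = 2; h(2) = 2.
Linear factors from roots: (t).
Complete factorization: h(t) = (t)^2·(t² + t + 2)·(t² + 2t + 2).
Factor degrees with multiplicity: 1 + 1 + 2 + 2 = 6.

1, 1, 2, 2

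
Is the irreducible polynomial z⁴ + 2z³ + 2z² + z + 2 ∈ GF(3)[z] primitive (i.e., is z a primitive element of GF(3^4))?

Write f(z) = z⁴ + 2z³ + 2z² + z + 2.
|GF(3^4)^×| = 3^4 − 1 = 80. Prime factorization: 80 = 2^4·5.
f is primitive ⇔ z has order 80 in GF(3)[z]/(f), i.e. z^(80/q) ≠ 1 for each prime q | 80.
z^(40) mod f = 2.
z^(16) mod f = z² + 2z.
None equal 1, so z has full order 80; f is primitive.

Yes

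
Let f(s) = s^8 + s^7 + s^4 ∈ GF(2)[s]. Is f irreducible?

Check for roots in GF(2): f(0) = 0 → root; f(1) = 1.
f(0) = 0, so (s) divides f(s); f is reducible.

No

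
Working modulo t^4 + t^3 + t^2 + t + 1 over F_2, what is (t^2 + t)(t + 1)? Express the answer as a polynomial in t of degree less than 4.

Multiply in F_2[t]: (t^2 + t)·(t + 1) = t^3 + t.
Reduced: t^3 + t.

t^3 + t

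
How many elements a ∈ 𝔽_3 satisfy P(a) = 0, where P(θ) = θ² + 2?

Evaluate at each of the 3 elements of 𝔽_3:
P(0) = 2; P(1) = 0 → root; P(2) = 0 → root.
Roots: {1, 2}.

2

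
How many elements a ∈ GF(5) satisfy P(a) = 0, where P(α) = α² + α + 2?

0

Evaluate at each of the 5 elements of GF(5):
P(0) = 2; P(1) = 4; P(2) = 3; P(3) = 4; P(4) = 2.
No element is a root.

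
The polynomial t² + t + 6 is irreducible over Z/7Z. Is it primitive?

No

Write f(t) = t² + t + 6.
|GF(7^2)^×| = 7^2 − 1 = 48. Prime factorization: 48 = 2^4·3.
f is primitive ⇔ t has order 48 in GF(7)[t]/(f), i.e. t^(48/q) ≠ 1 for each prime q | 48.
t^(24) mod f = 6.
t^(16) mod f = 1
Since t^(16) = 1, the order of t divides 16 < 48; not primitive.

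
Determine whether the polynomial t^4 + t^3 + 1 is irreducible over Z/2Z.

Write P(t) = t^4 + t^3 + 1.
Check for roots in Z/2Z: P(0) = 1; P(1) = 1.
No roots, so no linear factors.
Monic irreducibles of degree 2 over GF(2): t^2 + t + 1.
None of them divide P (all give nonzero remainder).
No irreducible factor of degree ≤ 2 exists, so P is irreducible over GF(2).

Yes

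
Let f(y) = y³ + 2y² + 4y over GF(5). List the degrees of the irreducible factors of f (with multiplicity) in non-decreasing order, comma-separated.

Roots in GF(5): f(0) = 0 → root; f(1) = 2; f(2) = 4; f(3) = 2; f(4) = 2.
Linear factors from roots: (y).
Complete factorization: f(y) = (y)·(y² + 2y + 4).
Factor degrees with multiplicity: 1 + 2 = 3.

1, 2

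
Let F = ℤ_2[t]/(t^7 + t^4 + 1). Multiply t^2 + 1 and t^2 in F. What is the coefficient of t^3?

0

Multiply in ℤ_2[t]: (t^2 + 1)·(t^2) = t^4 + t^2.
Reduced: t^4 + t^2.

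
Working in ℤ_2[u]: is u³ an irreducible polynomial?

No

Write g(u) = u³.
Check for roots in ℤ_2: g(0) = 0 → root; g(1) = 1.
g(0) = 0, so (u) divides g(u); g is reducible.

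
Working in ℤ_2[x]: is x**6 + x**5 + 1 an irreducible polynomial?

Yes

Write P(x) = x**6 + x**5 + 1.
Check for roots in ℤ_2: P(0) = 1; P(1) = 1.
No roots, so no linear factors.
Monic irreducibles of degree 2 over GF(2): x**2 + x + 1.
None of them divide P (all give nonzero remainder).
Monic irreducibles of degree 3 over GF(2): x**3 + x + 1, x**3 + x**2 + 1.
None of them divide P (all give nonzero remainder).
No irreducible factor of degree ≤ 3 exists, so P is irreducible over GF(2).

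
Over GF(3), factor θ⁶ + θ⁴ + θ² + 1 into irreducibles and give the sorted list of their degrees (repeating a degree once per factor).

2, 2, 2

Write f(θ) = θ⁶ + θ⁴ + θ² + 1.
Roots in GF(3): f(0) = 1; f(1) = 1; f(2) = 1.
Complete factorization: f(θ) = (θ² + 1)·(θ² + θ + 2)·(θ² + 2θ + 2).
Factor degrees with multiplicity: 2 + 2 + 2 = 6.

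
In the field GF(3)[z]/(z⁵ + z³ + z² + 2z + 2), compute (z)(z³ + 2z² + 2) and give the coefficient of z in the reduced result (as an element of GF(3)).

Multiply in GF(3)[z]: (z)·(z³ + 2z² + 2) = z⁴ + 2z³ + 2z.
Reduced: z⁴ + 2z³ + 2z.

2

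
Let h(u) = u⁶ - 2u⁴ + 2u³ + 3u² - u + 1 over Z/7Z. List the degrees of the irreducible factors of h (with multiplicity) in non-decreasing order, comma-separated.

6

Complete factorization: h(u) = (u⁶ - 2u⁴ + 2u³ + 3u² - u + 1).
Factor degrees with multiplicity: 6 = 6.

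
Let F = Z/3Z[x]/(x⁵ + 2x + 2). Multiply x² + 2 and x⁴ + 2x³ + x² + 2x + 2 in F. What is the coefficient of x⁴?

0

Multiply in Z/3Z[x]: (x² + 2)·(x⁴ + 2x³ + x² + 2x + 2) = x⁶ + 2x⁵ + x² + x + 1.
Reduce using x⁵ ≡ x + 1 (mod x⁵ + 2x + 2).
Reduced: 2x² + x.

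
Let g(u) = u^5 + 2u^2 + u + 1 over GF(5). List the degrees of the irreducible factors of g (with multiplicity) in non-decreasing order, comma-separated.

1, 1, 1, 2

Roots in GF(5): g(0) = 1; g(1) = 0 → root; g(2) = 3; g(3) = 0 → root; g(4) = 1.
Linear factors from roots: (u + 4), (u + 2).
Complete factorization: g(u) = (u + 2)·(u + 4)^2·(u^2 + 3).
Factor degrees with multiplicity: 1 + 1 + 1 + 2 = 5.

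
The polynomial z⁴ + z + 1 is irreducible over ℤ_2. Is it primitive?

Yes

Write f(z) = z⁴ + z + 1.
|GF(2^4)^×| = 2^4 − 1 = 15. Prime factorization: 15 = 3·5.
f is primitive ⇔ z has order 15 in GF(2)[z]/(f), i.e. z^(15/q) ≠ 1 for each prime q | 15.
z^(5) mod f = z² + z.
z^(3) mod f = z³.
None equal 1, so z has full order 15; f is primitive.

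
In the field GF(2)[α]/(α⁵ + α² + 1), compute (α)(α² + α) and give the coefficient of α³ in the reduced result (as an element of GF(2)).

Multiply in GF(2)[α]: (α)·(α² + α) = α³ + α².
Reduced: α³ + α².

1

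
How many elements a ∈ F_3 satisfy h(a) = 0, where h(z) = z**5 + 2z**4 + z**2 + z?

1

Evaluate at each of the 3 elements of F_3:
h(0) = 0 → root; h(1) = 2; h(2) = 1.
Roots: {0}.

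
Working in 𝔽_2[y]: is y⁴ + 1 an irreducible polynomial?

Write g(y) = y⁴ + 1.
Check for roots in 𝔽_2: g(0) = 1; g(1) = 0 → root.
g(1) = 0, so (y − 1) divides g(y); g is reducible.

No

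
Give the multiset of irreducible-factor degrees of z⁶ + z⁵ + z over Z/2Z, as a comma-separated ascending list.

Write g(z) = z⁶ + z⁵ + z.
Roots in Z/2Z: g(0) = 0 → root; g(1) = 1.
Linear factors from roots: (z).
Complete factorization: g(z) = (z)·(z² + z + 1)·(z³ + z + 1).
Factor degrees with multiplicity: 1 + 2 + 3 = 6.

1, 2, 3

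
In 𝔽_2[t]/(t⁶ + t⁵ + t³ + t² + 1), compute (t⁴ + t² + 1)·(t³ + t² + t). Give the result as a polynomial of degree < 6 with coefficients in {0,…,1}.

Multiply in 𝔽_2[t]: (t⁴ + t² + 1)·(t³ + t² + t) = t⁷ + t⁶ + t⁴ + t² + t.
Reduce using t⁶ ≡ t⁵ + t³ + t² + 1 (mod t⁶ + t⁵ + t³ + t² + 1).
Reduced: t³ + t².

t^3 + t^2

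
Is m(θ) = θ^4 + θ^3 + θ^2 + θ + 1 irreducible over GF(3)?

Yes

Check for roots in GF(3): m(0) = 1; m(1) = 2; m(2) = 1.
No roots, so no linear factors.
Monic irreducibles of degree 2 over GF(3): θ^2 + 1, θ^2 + θ + 2, θ^2 + 2θ + 2.
None of them divide m (all give nonzero remainder).
No irreducible factor of degree ≤ 2 exists, so m is irreducible over GF(3).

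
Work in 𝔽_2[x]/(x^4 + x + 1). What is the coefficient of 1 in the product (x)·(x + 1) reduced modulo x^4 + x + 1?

0

Multiply in 𝔽_2[x]: (x)·(x + 1) = x^2 + x.
Reduced: x^2 + x.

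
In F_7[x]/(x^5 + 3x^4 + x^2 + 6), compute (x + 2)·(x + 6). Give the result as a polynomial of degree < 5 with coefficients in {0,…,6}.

Multiply in F_7[x]: (x + 2)·(x + 6) = x^2 + x + 5.
Reduced: x^2 + x + 5.

x^2 + x + 5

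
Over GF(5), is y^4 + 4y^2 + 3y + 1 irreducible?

Write P(y) = y^4 + 4y^2 + 3y + 1.
Check for roots in GF(5): P(0) = 1; P(1) = 4; P(2) = 4; P(3) = 2; P(4) = 3.
No roots, so no linear factors.
Degree-2 irreducible divisors: test the 10 monic irreducibles of degree 2 over GF(5).
None of them divide P (all give nonzero remainder).
No irreducible factor of degree ≤ 2 exists, so P is irreducible over GF(5).

Yes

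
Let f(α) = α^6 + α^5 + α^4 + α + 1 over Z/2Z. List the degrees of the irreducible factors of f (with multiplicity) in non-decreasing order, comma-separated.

6

Roots in Z/2Z: f(0) = 1; f(1) = 1.
Complete factorization: f(α) = (α^6 + α^5 + α^4 + α + 1).
Factor degrees with multiplicity: 6 = 6.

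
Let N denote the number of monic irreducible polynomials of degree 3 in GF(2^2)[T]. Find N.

By the necklace-counting formula, N_4(3) = (1/3) Σ_{d|3} μ(3/d)·4^d.
Divisors of 3: 1, 3; μ(3/d) for each: -1, 1.
Σ = − 4^1 + 4^3 = 60.
N = 60/3 = 20.

20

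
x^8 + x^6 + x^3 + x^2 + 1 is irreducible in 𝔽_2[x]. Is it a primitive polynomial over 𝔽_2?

Write f(x) = x^8 + x^6 + x^3 + x^2 + 1.
|GF(2^8)^×| = 2^8 − 1 = 255. Prime factorization: 255 = 3·5·17.
f is primitive ⇔ x has order 255 in GF(2)[x]/(f), i.e. x^(255/q) ≠ 1 for each prime q | 255.
x^(85) mod f = x^4 + x^3 + x^2.
x^(51) mod f = x^7 + x^5.
x^(15) mod f = x^6 + x^5 + x^4 + x^3 + x^2.
None equal 1, so x has full order 255; f is primitive.

Yes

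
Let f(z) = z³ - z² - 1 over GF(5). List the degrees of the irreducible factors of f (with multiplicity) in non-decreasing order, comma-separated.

Roots in GF(5): f(0) = 4; f(1) = 4; f(2) = 3; f(3) = 2; f(4) = 2.
Complete factorization: f(z) = (z³ - z² - 1).
Factor degrees with multiplicity: 3 = 3.

3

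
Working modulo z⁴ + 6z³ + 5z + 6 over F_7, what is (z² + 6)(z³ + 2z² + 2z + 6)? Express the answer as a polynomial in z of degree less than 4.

Multiply in F_7[z]: (z² + 6)·(z³ + 2z² + 2z + 6) = z⁵ + 2z⁴ + z³ + 4z² + 5z + 1.
Reduce using z⁴ ≡ z³ + 2z + 1 (mod z⁴ + 6z³ + 5z + 6).
Reduced: 4z³ + 6z² + 5z + 4.

4z^3 + 6z^2 + 5z + 4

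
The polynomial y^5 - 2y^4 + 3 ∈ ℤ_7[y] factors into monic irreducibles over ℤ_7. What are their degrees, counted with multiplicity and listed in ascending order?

Write f(y) = y^5 - 2y^4 + 3.
Linear factors from roots: (y - 3), (y + 1).
Complete factorization: f(y) = (y + 1)·(y - 3)^2·(y^2 + 3y - 2).
Factor degrees with multiplicity: 1 + 1 + 1 + 2 = 5.

1, 1, 1, 2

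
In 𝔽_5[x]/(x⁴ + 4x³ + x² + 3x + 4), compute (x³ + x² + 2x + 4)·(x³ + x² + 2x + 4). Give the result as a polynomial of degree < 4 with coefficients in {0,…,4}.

Multiply in 𝔽_5[x]: (x³ + x² + 2x + 4)·(x³ + x² + 2x + 4) = x⁶ + 2x⁵ + 2x³ + 2x² + x + 1.
Reduce using x⁴ ≡ x³ + 4x² + 2x + 1 (mod x⁴ + 4x³ + x² + 3x + 4).
Reduced: 3x³ + 2x² + 3x + 3.

3x^3 + 2x^2 + 3x + 3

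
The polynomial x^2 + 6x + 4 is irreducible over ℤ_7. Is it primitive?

No

Write f(x) = x^2 + 6x + 4.
|GF(7^2)^×| = 7^2 − 1 = 48. Prime factorization: 48 = 2^4·3.
f is primitive ⇔ x has order 48 in GF(7)[x]/(f), i.e. x^(48/q) ≠ 1 for each prime q | 48.
x^(24) mod f = 1
x^(16) mod f = 2.
Since x^(24) = 1, the order of x divides 24 < 48; not primitive.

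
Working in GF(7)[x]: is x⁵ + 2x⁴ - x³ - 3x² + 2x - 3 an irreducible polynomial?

Yes

Write m(x) = x⁵ + 2x⁴ - x³ - 3x² + 2x - 3.
Check for roots in GF(7): m(0) = 4; m(1) = 5; m(2) = 3; m(3) = 4; m(4) = 1; m(5) = 3; m(6) = 1.
No roots, so no linear factors.
Degree-2 irreducible divisors: test the 21 monic irreducibles of degree 2 over GF(7).
None of them divide m (all give nonzero remainder).
No irreducible factor of degree ≤ 2 exists, so m is irreducible over GF(7).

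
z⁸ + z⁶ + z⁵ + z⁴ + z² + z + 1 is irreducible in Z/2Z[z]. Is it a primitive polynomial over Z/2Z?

No

Write f(z) = z⁸ + z⁶ + z⁵ + z⁴ + z² + z + 1.
|GF(2^8)^×| = 2^8 − 1 = 255. Prime factorization: 255 = 3·5·17.
f is primitive ⇔ z has order 255 in GF(2)[z]/(f), i.e. z^(255/q) ≠ 1 for each prime q | 255.
z^(85) mod f = 1
z^(51) mod f = z⁶ + z⁴ + z³ + z² + z.
z^(15) mod f = z⁷ + z⁶ + z⁵ + z⁴ + z³ + z² + z.
Since z^(85) = 1, the order of z divides 85 < 255; not primitive.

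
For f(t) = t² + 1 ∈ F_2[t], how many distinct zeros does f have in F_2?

Evaluate at each of the 2 elements of F_2:
f(0) = 1; f(1) = 0 → root.
Roots: {1}.

1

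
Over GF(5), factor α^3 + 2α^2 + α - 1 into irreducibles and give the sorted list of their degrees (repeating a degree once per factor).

Write h(α) = α^3 + 2α^2 + α - 1.
Roots in GF(5): h(0) = 4; h(1) = 3; h(2) = 2; h(3) = 2; h(4) = 4.
Complete factorization: h(α) = (α^3 + 2α^2 + α - 1).
Factor degrees with multiplicity: 3 = 3.

3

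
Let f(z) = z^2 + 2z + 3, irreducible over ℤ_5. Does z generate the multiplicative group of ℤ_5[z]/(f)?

|GF(5^2)^×| = 5^2 − 1 = 24. Prime factorization: 24 = 2^3·3.
f is primitive ⇔ z has order 24 in GF(5)[z]/(f), i.e. z^(24/q) ≠ 1 for each prime q | 24.
z^(12) mod f = 4.
z^(8) mod f = 4z + 1.
None equal 1, so z has full order 24; f is primitive.

Yes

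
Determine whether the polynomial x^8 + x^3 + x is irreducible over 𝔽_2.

Write g(x) = x^8 + x^3 + x.
Check for roots in 𝔽_2: g(0) = 0 → root; g(1) = 1.
g(0) = 0, so (x) divides g(x); g is reducible.

No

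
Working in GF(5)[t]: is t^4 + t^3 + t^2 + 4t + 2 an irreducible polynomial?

Write h(t) = t^4 + t^3 + t^2 + 4t + 2.
Check for roots in GF(5): h(0) = 2; h(1) = 4; h(2) = 3; h(3) = 1; h(4) = 4.
No roots, so no linear factors.
Degree-2 irreducible divisors: test the 10 monic irreducibles of degree 2 over GF(5).
None of them divide h (all give nonzero remainder).
No irreducible factor of degree ≤ 2 exists, so h is irreducible over GF(5).

Yes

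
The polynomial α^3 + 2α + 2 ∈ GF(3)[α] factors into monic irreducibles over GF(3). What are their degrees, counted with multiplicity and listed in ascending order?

3

Write g(α) = α^3 + 2α + 2.
Roots in GF(3): g(0) = 2; g(1) = 2; g(2) = 2.
Complete factorization: g(α) = (α^3 + 2α + 2).
Factor degrees with multiplicity: 3 = 3.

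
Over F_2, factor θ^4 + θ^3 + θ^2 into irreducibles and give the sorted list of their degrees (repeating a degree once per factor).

Write h(θ) = θ^4 + θ^3 + θ^2.
Roots in F_2: h(0) = 0 → root; h(1) = 1.
Linear factors from roots: (θ).
Complete factorization: h(θ) = (θ)^2·(θ^2 + θ + 1).
Factor degrees with multiplicity: 1 + 1 + 2 = 4.

1, 1, 2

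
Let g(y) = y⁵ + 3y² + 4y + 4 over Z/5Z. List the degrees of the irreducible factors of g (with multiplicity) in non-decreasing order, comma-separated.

Roots in Z/5Z: g(0) = 4; g(1) = 2; g(2) = 1; g(3) = 1; g(4) = 2.
Complete factorization: g(y) = (y² + y + 1)·(y³ + 4y² + 4).
Factor degrees with multiplicity: 2 + 3 = 5.

2, 3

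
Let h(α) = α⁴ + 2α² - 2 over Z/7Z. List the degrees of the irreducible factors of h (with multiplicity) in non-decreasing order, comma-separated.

Complete factorization: h(α) = (α⁴ + 2α² - 2).
Factor degrees with multiplicity: 4 = 4.

4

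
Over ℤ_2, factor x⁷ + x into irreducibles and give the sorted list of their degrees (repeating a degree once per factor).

Write f(x) = x⁷ + x.
Roots in ℤ_2: f(0) = 0 → root; f(1) = 0 → root.
Linear factors from roots: (x), (x + 1).
Complete factorization: f(x) = (x)·(x + 1)^2·(x² + x + 1)^2.
Factor degrees with multiplicity: 1 + 1 + 1 + 2 + 2 = 7.

1, 1, 1, 2, 2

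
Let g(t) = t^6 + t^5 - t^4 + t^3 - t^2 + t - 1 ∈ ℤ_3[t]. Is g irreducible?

Check for roots in ℤ_3: g(0) = 2; g(1) = 1; g(2) = 1.
No roots, so no linear factors.
Monic irreducibles of degree 2 over GF(3): t^2 + 1, t^2 + t - 1, t^2 - t - 1.
None of them divide g (all give nonzero remainder).
Degree-3 irreducible divisors: test the 8 monic irreducibles of degree 3 over GF(3).
None of them divide g (all give nonzero remainder).
No irreducible factor of degree ≤ 3 exists, so g is irreducible over GF(3).

Yes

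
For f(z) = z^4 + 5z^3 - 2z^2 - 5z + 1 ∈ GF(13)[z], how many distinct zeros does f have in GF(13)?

Evaluate at each of the 13 elements of GF(13):
f(0) = 1; f(1) = 0 → root; f(2) = 0 → root; f(3) = 2; f(4) = 5; f(5) = 6; f(6) = 0 → root; f(7) = 6; f(8) = 2; f(9) = 3; f(10) = 9; f(11) = 5; f(12) = 0 → root.
Roots: {1, 2, 6, 12}.

4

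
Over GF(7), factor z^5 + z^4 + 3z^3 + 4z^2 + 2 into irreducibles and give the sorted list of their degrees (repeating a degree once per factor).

Write h(z) = z^5 + z^4 + 3z^3 + 4z^2 + 2.
Complete factorization: h(z) = (z^2 + 6z + 4)·(z^3 + 2z^2 + z + 4).
Factor degrees with multiplicity: 2 + 3 = 5.

2, 3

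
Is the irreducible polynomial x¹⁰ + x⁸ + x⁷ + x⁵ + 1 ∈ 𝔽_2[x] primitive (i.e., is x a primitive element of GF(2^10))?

Yes

Write f(x) = x¹⁰ + x⁸ + x⁷ + x⁵ + 1.
|GF(2^10)^×| = 2^10 − 1 = 1023. Prime factorization: 1023 = 3·11·31.
f is primitive ⇔ x has order 1023 in GF(2)[x]/(f), i.e. x^(1023/q) ≠ 1 for each prime q | 1023.
x^(341) mod f = x⁷ + x⁶ + x⁵ + x² + x + 1.
x^(93) mod f = x⁹ + x⁶ + x⁴ + x³.
x^(33) mod f = x⁸ + x⁷ + x⁴ + x + 1.
None equal 1, so x has full order 1023; f is primitive.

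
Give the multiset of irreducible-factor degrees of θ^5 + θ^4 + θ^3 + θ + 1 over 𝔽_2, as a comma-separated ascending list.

Write h(θ) = θ^5 + θ^4 + θ^3 + θ + 1.
Roots in 𝔽_2: h(0) = 1; h(1) = 1.
Complete factorization: h(θ) = (θ^5 + θ^4 + θ^3 + θ + 1).
Factor degrees with multiplicity: 5 = 5.

5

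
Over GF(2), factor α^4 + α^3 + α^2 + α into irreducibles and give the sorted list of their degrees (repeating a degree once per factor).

Write f(α) = α^4 + α^3 + α^2 + α.
Roots in GF(2): f(0) = 0 → root; f(1) = 0 → root.
Linear factors from roots: (α), (α + 1).
Complete factorization: f(α) = (α)·(α + 1)^3.
Factor degrees with multiplicity: 1 + 1 + 1 + 1 = 4.

1, 1, 1, 1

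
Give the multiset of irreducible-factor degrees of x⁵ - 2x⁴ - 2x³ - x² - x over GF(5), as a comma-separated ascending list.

1, 1, 1, 2

Write g(x) = x⁵ - 2x⁴ - 2x³ - x² - x.
Roots in GF(5): g(0) = 0 → root; g(1) = 0 → root; g(2) = 3; g(3) = 0 → root; g(4) = 4.
Linear factors from roots: (x), (x - 1), (x + 2).
Complete factorization: g(x) = (x)·(x + 2)·(x - 1)·(x² + 2x - 2).
Factor degrees with multiplicity: 1 + 1 + 1 + 2 = 5.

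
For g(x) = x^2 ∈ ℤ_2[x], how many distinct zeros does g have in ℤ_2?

1

Evaluate at each of the 2 elements of ℤ_2:
g(0) = 0 → root; g(1) = 1.
Roots: {0}.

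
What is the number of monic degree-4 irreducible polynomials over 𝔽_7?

588

Gauss's count: N_{7}(4) = (1/4) Σ_{d|4} μ(4/d)·7^d.
Divisors of 4: 1, 2, 4; μ(4/d) for each: 0, -1, 1.
Σ = − 7^2 + 7^4 = 2352.
N = 2352/4 = 588.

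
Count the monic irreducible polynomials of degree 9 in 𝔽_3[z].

Gauss's count: N_{3}(9) = (1/9) Σ_{d|9} μ(9/d)·3^d.
Divisors of 9: 1, 3, 9; μ(9/d) for each: 0, -1, 1.
Σ = − 3^3 + 3^9 = 19656.
N = 19656/9 = 2184.

2184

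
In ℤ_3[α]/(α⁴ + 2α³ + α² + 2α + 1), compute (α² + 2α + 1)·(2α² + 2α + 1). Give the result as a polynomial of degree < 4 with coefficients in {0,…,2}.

2α^3 + 2α^2 + 2

Multiply in ℤ_3[α]: (α² + 2α + 1)·(2α² + 2α + 1) = 2α⁴ + α² + α + 1.
Reduce using α⁴ ≡ α³ + 2α² + α + 2 (mod α⁴ + 2α³ + α² + 2α + 1).
Reduced: 2α³ + 2α² + 2.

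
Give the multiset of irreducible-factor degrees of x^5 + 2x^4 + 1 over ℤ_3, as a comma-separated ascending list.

5

Write f(x) = x^5 + 2x^4 + 1.
Roots in ℤ_3: f(0) = 1; f(1) = 1; f(2) = 2.
Complete factorization: f(x) = (x^5 + 2x^4 + 1).
Factor degrees with multiplicity: 5 = 5.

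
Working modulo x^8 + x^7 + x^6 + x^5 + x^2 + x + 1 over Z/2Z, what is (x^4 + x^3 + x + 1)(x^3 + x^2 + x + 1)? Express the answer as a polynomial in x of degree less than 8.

x^7 + x^4 + x^3 + 1

Multiply in Z/2Z[x]: (x^4 + x^3 + x + 1)·(x^3 + x^2 + x + 1) = x^7 + x^4 + x^3 + 1.
Reduced: x^7 + x^4 + x^3 + 1.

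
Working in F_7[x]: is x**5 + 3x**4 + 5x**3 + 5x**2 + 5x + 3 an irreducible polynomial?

No

Write P(x) = x**5 + 3x**4 + 5x**3 + 5x**2 + 5x + 3.
Check for roots in F_7: P(0) = 3; P(1) = 1; P(2) = 6; P(3) = 5; P(4) = 3; P(5) = 3; P(6) = 0 → root.
P(6) = 0, so (x − 6) divides P(x); P is reducible.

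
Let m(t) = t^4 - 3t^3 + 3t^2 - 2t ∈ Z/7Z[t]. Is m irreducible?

Check for roots in Z/7Z: m(0) = 0 → root; m(1) = 6; m(2) = 0 → root; m(3) = 0 → root; m(4) = 6; m(5) = 0 → root; m(6) = 2.
m(0) = 0, so (t) divides m(t); m is reducible.

No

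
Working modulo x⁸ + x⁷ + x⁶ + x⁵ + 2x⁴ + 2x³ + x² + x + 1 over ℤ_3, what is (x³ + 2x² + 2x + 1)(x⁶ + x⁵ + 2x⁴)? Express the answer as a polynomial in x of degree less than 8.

x^6 + x^5 + 2x^4 + x^3 + 1

Multiply in ℤ_3[x]: (x³ + 2x² + 2x + 1)·(x⁶ + x⁵ + 2x⁴) = x⁹ + x⁶ + 2x⁵ + 2x⁴.
Reduce using x⁸ ≡ 2x⁷ + 2x⁶ + 2x⁵ + x⁴ + x³ + 2x² + 2x + 2 (mod x⁸ + x⁷ + x⁶ + x⁵ + 2x⁴ + 2x³ + x² + x + 1).
Reduced: x⁶ + x⁵ + 2x⁴ + x³ + 1.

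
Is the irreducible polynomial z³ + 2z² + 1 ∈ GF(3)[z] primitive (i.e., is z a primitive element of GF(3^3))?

Write f(z) = z³ + 2z² + 1.
|GF(3^3)^×| = 3^3 − 1 = 26. Prime factorization: 26 = 2·13.
f is primitive ⇔ z has order 26 in GF(3)[z]/(f), i.e. z^(26/q) ≠ 1 for each prime q | 26.
z^(13) mod f = 2.
z^(2) mod f = z².
None equal 1, so z has full order 26; f is primitive.

Yes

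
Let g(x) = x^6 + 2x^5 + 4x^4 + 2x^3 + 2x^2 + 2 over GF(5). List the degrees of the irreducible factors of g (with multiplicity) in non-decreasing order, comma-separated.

1, 1, 1, 3

Roots in GF(5): g(0) = 2; g(1) = 3; g(2) = 3; g(3) = 3; g(4) = 0 → root.
Linear factors from roots: (x + 1).
Complete factorization: g(x) = (x + 1)^3·(x^3 + 4x^2 + 4x + 2).
Factor degrees with multiplicity: 1 + 1 + 1 + 3 = 6.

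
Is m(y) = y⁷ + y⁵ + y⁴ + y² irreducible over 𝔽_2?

Check for roots in 𝔽_2: m(0) = 0 → root; m(1) = 0 → root.
m(0) = 0, so (y) divides m(y); m is reducible.

No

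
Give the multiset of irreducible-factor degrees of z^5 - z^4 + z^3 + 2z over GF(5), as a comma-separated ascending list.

1, 1, 1, 2

Write h(z) = z^5 - z^4 + z^3 + 2z.
Roots in GF(5): h(0) = 0 → root; h(1) = 3; h(2) = 3; h(3) = 0 → root; h(4) = 0 → root.
Linear factors from roots: (z), (z + 2), (z + 1).
Complete factorization: h(z) = (z)·(z + 1)·(z + 2)·(z^2 + z + 1).
Factor degrees with multiplicity: 1 + 1 + 1 + 2 = 5.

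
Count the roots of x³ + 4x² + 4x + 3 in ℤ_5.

1

Write f(x) = x³ + 4x² + 4x + 3.
Evaluate at each of the 5 elements of ℤ_5:
f(0) = 3; f(1) = 2; f(2) = 0 → root; f(3) = 3; f(4) = 2.
Roots: {2}.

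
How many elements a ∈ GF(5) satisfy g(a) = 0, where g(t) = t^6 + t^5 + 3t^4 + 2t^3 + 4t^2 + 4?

Evaluate at each of the 5 elements of GF(5):
g(0) = 4; g(1) = 0 → root; g(2) = 0 → root; g(3) = 4; g(4) = 4.
Roots: {1, 2}.

2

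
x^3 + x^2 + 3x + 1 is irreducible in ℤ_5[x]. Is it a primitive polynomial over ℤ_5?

Write f(x) = x^3 + x^2 + 3x + 1.
|GF(5^3)^×| = 5^3 − 1 = 124. Prime factorization: 124 = 2^2·31.
f is primitive ⇔ x has order 124 in GF(5)[x]/(f), i.e. x^(124/q) ≠ 1 for each prime q | 124.
x^(62) mod f = 1
x^(4) mod f = 3x^2 + 2x + 1.
Since x^(62) = 1, the order of x divides 62 < 124; not primitive.

No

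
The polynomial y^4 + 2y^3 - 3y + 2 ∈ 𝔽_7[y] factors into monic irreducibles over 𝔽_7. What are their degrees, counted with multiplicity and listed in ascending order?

Write h(y) = y^4 + 2y^3 - 3y + 2.
Linear factors from roots: (y - 2).
Complete factorization: h(y) = (y - 2)·(y^3 - 3y^2 + y - 1).
Factor degrees with multiplicity: 1 + 3 = 4.

1, 3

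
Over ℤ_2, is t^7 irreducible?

Write f(t) = t^7.
Check for roots in ℤ_2: f(0) = 0 → root; f(1) = 1.
f(0) = 0, so (t) divides f(t); f is reducible.

No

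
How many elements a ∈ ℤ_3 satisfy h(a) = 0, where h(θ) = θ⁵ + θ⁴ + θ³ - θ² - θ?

1

Evaluate at each of the 3 elements of ℤ_3:
h(0) = 0 → root; h(1) = 1; h(2) = 2.
Roots: {0}.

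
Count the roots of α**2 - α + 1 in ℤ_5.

0

Write g(α) = α**2 - α + 1.
Evaluate at each of the 5 elements of ℤ_5:
g(0) = 1; g(1) = 1; g(2) = 3; g(3) = 2; g(4) = 3.
No element is a root.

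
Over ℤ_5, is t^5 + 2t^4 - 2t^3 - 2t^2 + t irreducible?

Write h(t) = t^5 + 2t^4 - 2t^3 - 2t^2 + t.
Check for roots in ℤ_5: h(0) = 0 → root; h(1) = 0 → root; h(2) = 2; h(3) = 1; h(4) = 0 → root.
h(0) = 0, so (t) divides h(t); h is reducible.

No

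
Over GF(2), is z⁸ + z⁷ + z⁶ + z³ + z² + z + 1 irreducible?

Write P(z) = z⁸ + z⁷ + z⁶ + z³ + z² + z + 1.
Check for roots in GF(2): P(0) = 1; P(1) = 1.
No roots, so no linear factors.
Monic irreducibles of degree 2 over GF(2): z² + z + 1.
None of them divide P (all give nonzero remainder).
Monic irreducibles of degree 3 over GF(2): z³ + z + 1, z³ + z² + 1.
None of them divide P (all give nonzero remainder).
Monic irreducibles of degree 4 over GF(2): z⁴ + z + 1, z⁴ + z³ + 1, z⁴ + z³ + z² + z + 1.
None of them divide P (all give nonzero remainder).
No irreducible factor of degree ≤ 4 exists, so P is irreducible over GF(2).

Yes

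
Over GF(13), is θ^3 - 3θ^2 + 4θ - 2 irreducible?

Write h(θ) = θ^3 - 3θ^2 + 4θ - 2.
Check each element of GF(13) for a root: h(0)=11, h(1)=0, h(2)=2, h(3)=10, h(4)=4, h(5)=3, h(6)=0, h(7)=1, h(8)=12, h(9)=0, h(10)=10, h(11)=9, h(12)=3.
h(1) = 0, so (θ − 1) divides h(θ); h is reducible.

No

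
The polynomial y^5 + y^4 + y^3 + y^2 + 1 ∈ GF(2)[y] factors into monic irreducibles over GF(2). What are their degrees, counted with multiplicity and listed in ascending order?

5

Write f(y) = y^5 + y^4 + y^3 + y^2 + 1.
Roots in GF(2): f(0) = 1; f(1) = 1.
Complete factorization: f(y) = (y^5 + y^4 + y^3 + y^2 + 1).
Factor degrees with multiplicity: 5 = 5.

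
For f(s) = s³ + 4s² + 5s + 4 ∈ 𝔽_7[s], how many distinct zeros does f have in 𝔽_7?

Evaluate at each of the 7 elements of 𝔽_7:
f(0) = 4; f(1) = 0 → root; f(2) = 3; f(3) = 5; f(4) = 5; f(5) = 2; f(6) = 2.
Roots: {1}.

1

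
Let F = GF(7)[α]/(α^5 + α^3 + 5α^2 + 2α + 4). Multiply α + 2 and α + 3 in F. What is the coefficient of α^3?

0

Multiply in GF(7)[α]: (α + 2)·(α + 3) = α^2 + 5α + 6.
Reduced: α^2 + 5α + 6.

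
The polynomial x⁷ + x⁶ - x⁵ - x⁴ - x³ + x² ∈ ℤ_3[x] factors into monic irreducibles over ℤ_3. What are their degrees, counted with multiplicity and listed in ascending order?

Write g(x) = x⁷ + x⁶ - x⁵ - x⁴ - x³ + x².
Roots in ℤ_3: g(0) = 0 → root; g(1) = 0 → root; g(2) = 2.
Linear factors from roots: (x), (x - 1).
Complete factorization: g(x) = (x)^2·(x - 1)^3·(x² + x - 1).
Factor degrees with multiplicity: 1 + 1 + 1 + 1 + 1 + 2 = 7.

1, 1, 1, 1, 1, 2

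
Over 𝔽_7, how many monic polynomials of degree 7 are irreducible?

By the necklace-counting formula, N_7(7) = (1/7) Σ_{d|7} μ(7/d)·7^d.
Divisors of 7: 1, 7; μ(7/d) for each: -1, 1.
Σ = − 7^1 + 7^7 = 823536.
N = 823536/7 = 117648.

117648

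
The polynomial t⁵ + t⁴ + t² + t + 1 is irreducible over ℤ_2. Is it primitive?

Yes

Write f(t) = t⁵ + t⁴ + t² + t + 1.
|GF(2^5)^×| = 2^5 − 1 = 31. Prime factorization: 31 = 31.
f is primitive ⇔ t has order 31 in GF(2)[t]/(f), i.e. t^(31/q) ≠ 1 for each prime q | 31.
t^(1) mod f = t.
None equal 1, so t has full order 31; f is primitive.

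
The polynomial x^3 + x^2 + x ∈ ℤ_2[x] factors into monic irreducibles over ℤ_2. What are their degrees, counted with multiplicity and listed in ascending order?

Write f(x) = x^3 + x^2 + x.
Roots in ℤ_2: f(0) = 0 → root; f(1) = 1.
Linear factors from roots: (x).
Complete factorization: f(x) = (x)·(x^2 + x + 1).
Factor degrees with multiplicity: 1 + 2 = 3.

1, 2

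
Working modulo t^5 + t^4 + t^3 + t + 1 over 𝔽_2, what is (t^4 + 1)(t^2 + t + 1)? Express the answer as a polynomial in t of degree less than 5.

Multiply in 𝔽_2[t]: (t^4 + 1)·(t^2 + t + 1) = t^6 + t^5 + t^4 + t^2 + t + 1.
Reduce using t^5 ≡ t^4 + t^3 + t + 1 (mod t^5 + t^4 + t^3 + t + 1).
Reduced: 1.

1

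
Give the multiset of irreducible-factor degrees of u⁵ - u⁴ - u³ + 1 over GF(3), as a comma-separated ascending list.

Write h(u) = u⁵ - u⁴ - u³ + 1.
Roots in GF(3): h(0) = 1; h(1) = 0 → root; h(2) = 0 → root.
Linear factors from roots: (u - 1), (u + 1).
Complete factorization: h(u) = (u - 1)·(u + 1)^2·(u² + u - 1).
Factor degrees with multiplicity: 1 + 1 + 1 + 2 = 5.

1, 1, 1, 2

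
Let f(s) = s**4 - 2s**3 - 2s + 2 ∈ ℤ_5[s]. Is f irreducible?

Yes

Check for roots in ℤ_5: f(0) = 2; f(1) = 4; f(2) = 3; f(3) = 3; f(4) = 2.
No roots, so no linear factors.
Degree-2 irreducible divisors: test the 10 monic irreducibles of degree 2 over GF(5).
None of them divide f (all give nonzero remainder).
No irreducible factor of degree ≤ 2 exists, so f is irreducible over GF(5).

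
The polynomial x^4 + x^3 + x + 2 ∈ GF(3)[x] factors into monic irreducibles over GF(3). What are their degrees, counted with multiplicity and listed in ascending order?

2, 2

Write g(x) = x^4 + x^3 + x + 2.
Roots in GF(3): g(0) = 2; g(1) = 2; g(2) = 1.
Complete factorization: g(x) = (x^2 + 1)·(x^2 + x + 2).
Factor degrees with multiplicity: 2 + 2 = 4.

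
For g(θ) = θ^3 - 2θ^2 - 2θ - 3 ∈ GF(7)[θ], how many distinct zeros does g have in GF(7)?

3

Evaluate at each of the 7 elements of GF(7):
g(0) = 4; g(1) = 1; g(2) = 0 → root; g(3) = 0 → root; g(4) = 0 → root; g(5) = 6; g(6) = 3.
Roots: {2, 3, 4}.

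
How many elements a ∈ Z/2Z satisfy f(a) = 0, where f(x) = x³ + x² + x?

Evaluate at each of the 2 elements of Z/2Z:
f(0) = 0 → root; f(1) = 1.
Roots: {0}.

1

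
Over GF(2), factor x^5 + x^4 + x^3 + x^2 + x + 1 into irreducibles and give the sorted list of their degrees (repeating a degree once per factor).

Write h(x) = x^5 + x^4 + x^3 + x^2 + x + 1.
Roots in GF(2): h(0) = 1; h(1) = 0 → root.
Linear factors from roots: (x + 1).
Complete factorization: h(x) = (x + 1)·(x^2 + x + 1)^2.
Factor degrees with multiplicity: 1 + 2 + 2 = 5.

1, 2, 2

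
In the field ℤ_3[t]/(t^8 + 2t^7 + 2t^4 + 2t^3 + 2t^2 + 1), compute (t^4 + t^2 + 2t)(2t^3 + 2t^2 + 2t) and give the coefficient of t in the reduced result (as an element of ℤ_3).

Multiply in ℤ_3[t]: (t^4 + t^2 + 2t)·(2t^3 + 2t^2 + 2t) = 2t^7 + 2t^6 + t^5 + t^2.
Reduced: 2t^7 + 2t^6 + t^5 + t^2.

0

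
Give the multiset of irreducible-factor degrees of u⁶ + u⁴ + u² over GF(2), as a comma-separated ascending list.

1, 1, 2, 2

Write h(u) = u⁶ + u⁴ + u².
Roots in GF(2): h(0) = 0 → root; h(1) = 1.
Linear factors from roots: (u).
Complete factorization: h(u) = (u)^2·(u² + u + 1)^2.
Factor degrees with multiplicity: 1 + 1 + 2 + 2 = 6.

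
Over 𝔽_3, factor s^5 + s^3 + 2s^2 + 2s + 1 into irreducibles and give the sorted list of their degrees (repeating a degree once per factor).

5

Write g(s) = s^5 + s^3 + 2s^2 + 2s + 1.
Roots in 𝔽_3: g(0) = 1; g(1) = 1; g(2) = 2.
Complete factorization: g(s) = (s^5 + s^3 + 2s^2 + 2s + 1).
Factor degrees with multiplicity: 5 = 5.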